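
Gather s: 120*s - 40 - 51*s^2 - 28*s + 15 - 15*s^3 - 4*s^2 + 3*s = -15*s^3 - 55*s^2 + 95*s - 25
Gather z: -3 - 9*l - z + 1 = -9*l - z - 2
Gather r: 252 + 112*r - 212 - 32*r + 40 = 80*r + 80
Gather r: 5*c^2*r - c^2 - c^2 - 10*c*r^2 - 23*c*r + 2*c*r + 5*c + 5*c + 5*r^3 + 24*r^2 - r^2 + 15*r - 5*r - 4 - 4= -2*c^2 + 10*c + 5*r^3 + r^2*(23 - 10*c) + r*(5*c^2 - 21*c + 10) - 8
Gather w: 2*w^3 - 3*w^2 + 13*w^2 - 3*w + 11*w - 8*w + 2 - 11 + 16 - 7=2*w^3 + 10*w^2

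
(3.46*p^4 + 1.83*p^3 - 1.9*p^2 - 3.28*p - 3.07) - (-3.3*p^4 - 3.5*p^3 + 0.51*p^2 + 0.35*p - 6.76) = 6.76*p^4 + 5.33*p^3 - 2.41*p^2 - 3.63*p + 3.69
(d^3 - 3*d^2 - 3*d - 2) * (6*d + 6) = 6*d^4 - 12*d^3 - 36*d^2 - 30*d - 12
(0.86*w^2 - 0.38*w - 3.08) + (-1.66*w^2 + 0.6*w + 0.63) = -0.8*w^2 + 0.22*w - 2.45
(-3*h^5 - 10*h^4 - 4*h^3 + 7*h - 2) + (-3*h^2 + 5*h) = -3*h^5 - 10*h^4 - 4*h^3 - 3*h^2 + 12*h - 2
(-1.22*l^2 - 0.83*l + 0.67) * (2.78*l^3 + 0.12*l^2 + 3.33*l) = -3.3916*l^5 - 2.4538*l^4 - 2.2996*l^3 - 2.6835*l^2 + 2.2311*l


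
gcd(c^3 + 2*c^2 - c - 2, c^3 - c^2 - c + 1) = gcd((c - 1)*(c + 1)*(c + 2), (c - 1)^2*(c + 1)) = c^2 - 1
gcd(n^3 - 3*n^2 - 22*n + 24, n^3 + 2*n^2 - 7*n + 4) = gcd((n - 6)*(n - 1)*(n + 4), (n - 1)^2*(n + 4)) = n^2 + 3*n - 4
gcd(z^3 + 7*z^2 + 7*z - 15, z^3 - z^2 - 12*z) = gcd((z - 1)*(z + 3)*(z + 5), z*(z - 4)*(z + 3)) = z + 3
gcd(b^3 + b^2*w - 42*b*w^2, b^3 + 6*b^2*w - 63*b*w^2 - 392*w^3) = b + 7*w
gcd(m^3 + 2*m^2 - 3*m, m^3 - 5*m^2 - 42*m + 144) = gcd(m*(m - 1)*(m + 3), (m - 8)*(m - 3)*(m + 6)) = 1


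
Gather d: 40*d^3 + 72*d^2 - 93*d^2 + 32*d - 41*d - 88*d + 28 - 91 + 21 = 40*d^3 - 21*d^2 - 97*d - 42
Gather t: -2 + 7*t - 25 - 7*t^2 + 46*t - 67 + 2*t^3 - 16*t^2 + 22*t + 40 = 2*t^3 - 23*t^2 + 75*t - 54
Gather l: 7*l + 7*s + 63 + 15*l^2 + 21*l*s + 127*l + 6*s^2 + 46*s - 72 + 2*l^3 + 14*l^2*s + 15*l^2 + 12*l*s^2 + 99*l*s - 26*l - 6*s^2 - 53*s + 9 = 2*l^3 + l^2*(14*s + 30) + l*(12*s^2 + 120*s + 108)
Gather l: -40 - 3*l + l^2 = l^2 - 3*l - 40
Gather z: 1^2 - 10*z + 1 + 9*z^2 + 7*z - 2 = 9*z^2 - 3*z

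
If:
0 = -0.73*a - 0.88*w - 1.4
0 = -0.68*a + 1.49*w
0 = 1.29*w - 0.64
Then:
No Solution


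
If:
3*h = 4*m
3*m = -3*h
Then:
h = 0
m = 0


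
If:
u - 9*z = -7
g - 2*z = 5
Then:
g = 2*z + 5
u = 9*z - 7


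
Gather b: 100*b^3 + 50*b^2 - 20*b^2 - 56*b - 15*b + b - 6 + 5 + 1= 100*b^3 + 30*b^2 - 70*b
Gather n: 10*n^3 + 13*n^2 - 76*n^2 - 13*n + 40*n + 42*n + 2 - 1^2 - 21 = 10*n^3 - 63*n^2 + 69*n - 20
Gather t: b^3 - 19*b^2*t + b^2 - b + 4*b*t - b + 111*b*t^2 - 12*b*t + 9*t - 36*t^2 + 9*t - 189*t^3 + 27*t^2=b^3 + b^2 - 2*b - 189*t^3 + t^2*(111*b - 9) + t*(-19*b^2 - 8*b + 18)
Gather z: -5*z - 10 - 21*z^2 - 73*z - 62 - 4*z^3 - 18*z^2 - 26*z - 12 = -4*z^3 - 39*z^2 - 104*z - 84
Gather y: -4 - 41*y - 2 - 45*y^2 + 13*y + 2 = -45*y^2 - 28*y - 4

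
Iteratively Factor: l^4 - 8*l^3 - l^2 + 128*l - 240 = (l - 5)*(l^3 - 3*l^2 - 16*l + 48) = (l - 5)*(l - 4)*(l^2 + l - 12) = (l - 5)*(l - 4)*(l + 4)*(l - 3)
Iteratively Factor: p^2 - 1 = (p + 1)*(p - 1)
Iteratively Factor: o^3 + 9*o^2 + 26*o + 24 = (o + 2)*(o^2 + 7*o + 12) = (o + 2)*(o + 3)*(o + 4)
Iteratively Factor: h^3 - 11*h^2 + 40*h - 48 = (h - 4)*(h^2 - 7*h + 12) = (h - 4)^2*(h - 3)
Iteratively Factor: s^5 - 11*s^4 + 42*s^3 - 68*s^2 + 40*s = (s - 2)*(s^4 - 9*s^3 + 24*s^2 - 20*s) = s*(s - 2)*(s^3 - 9*s^2 + 24*s - 20) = s*(s - 2)^2*(s^2 - 7*s + 10) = s*(s - 5)*(s - 2)^2*(s - 2)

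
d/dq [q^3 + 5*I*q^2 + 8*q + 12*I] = 3*q^2 + 10*I*q + 8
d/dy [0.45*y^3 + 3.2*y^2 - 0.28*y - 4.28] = 1.35*y^2 + 6.4*y - 0.28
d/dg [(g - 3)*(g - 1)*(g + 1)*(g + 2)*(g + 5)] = 5*g^4 + 16*g^3 - 36*g^2 - 68*g + 11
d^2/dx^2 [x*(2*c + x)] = 2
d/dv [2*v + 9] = 2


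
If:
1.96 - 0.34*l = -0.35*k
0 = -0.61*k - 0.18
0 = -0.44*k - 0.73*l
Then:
No Solution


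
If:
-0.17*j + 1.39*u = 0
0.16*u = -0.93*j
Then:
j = 0.00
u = 0.00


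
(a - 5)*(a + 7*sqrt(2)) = a^2 - 5*a + 7*sqrt(2)*a - 35*sqrt(2)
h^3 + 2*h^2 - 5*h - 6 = (h - 2)*(h + 1)*(h + 3)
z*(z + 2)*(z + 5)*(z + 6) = z^4 + 13*z^3 + 52*z^2 + 60*z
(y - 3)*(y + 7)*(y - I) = y^3 + 4*y^2 - I*y^2 - 21*y - 4*I*y + 21*I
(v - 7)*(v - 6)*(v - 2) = v^3 - 15*v^2 + 68*v - 84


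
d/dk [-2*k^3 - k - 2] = -6*k^2 - 1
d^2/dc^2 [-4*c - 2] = 0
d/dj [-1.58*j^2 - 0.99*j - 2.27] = -3.16*j - 0.99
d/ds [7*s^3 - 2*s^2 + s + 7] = 21*s^2 - 4*s + 1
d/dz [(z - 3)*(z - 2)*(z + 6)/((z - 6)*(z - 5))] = (z^4 - 22*z^3 + 103*z^2 - 12*z - 324)/(z^4 - 22*z^3 + 181*z^2 - 660*z + 900)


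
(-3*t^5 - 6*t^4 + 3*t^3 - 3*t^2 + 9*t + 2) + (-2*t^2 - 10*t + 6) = -3*t^5 - 6*t^4 + 3*t^3 - 5*t^2 - t + 8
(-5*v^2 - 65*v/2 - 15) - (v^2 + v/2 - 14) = -6*v^2 - 33*v - 1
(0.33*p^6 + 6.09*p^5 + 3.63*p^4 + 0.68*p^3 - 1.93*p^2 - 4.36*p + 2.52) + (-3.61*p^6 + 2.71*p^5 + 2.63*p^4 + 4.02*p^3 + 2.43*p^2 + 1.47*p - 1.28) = -3.28*p^6 + 8.8*p^5 + 6.26*p^4 + 4.7*p^3 + 0.5*p^2 - 2.89*p + 1.24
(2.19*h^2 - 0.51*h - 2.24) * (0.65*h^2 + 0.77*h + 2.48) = 1.4235*h^4 + 1.3548*h^3 + 3.5825*h^2 - 2.9896*h - 5.5552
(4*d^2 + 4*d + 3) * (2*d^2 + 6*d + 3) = 8*d^4 + 32*d^3 + 42*d^2 + 30*d + 9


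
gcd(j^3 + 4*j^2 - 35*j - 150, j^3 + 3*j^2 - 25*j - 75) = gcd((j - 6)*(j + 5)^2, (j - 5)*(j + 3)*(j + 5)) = j + 5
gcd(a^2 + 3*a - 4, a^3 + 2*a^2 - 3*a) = a - 1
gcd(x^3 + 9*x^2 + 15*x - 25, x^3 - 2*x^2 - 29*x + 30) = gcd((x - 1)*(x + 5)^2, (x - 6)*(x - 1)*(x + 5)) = x^2 + 4*x - 5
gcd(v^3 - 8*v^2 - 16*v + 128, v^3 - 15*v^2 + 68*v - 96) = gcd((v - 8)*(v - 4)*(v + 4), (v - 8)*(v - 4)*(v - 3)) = v^2 - 12*v + 32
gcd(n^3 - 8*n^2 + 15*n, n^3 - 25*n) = n^2 - 5*n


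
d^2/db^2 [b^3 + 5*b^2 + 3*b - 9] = 6*b + 10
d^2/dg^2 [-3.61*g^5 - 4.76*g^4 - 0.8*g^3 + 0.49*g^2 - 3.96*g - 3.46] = -72.2*g^3 - 57.12*g^2 - 4.8*g + 0.98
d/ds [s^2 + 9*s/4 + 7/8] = 2*s + 9/4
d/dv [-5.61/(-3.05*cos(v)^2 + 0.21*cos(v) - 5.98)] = (34.221*cos(v) - 1.1781)*sin(v)/(3.05*cos(v)^2 - 0.21*cos(v) + 5.98)^2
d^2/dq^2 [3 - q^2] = -2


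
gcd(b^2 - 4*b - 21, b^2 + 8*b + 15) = b + 3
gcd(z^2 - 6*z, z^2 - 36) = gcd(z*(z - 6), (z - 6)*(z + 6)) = z - 6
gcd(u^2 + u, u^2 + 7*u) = u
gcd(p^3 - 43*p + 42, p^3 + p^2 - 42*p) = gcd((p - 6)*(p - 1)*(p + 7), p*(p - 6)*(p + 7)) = p^2 + p - 42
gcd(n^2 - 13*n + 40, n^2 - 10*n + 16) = n - 8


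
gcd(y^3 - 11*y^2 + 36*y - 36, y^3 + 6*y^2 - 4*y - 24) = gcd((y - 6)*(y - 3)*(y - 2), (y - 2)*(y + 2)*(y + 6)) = y - 2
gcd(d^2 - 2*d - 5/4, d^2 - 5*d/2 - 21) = 1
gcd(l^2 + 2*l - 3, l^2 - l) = l - 1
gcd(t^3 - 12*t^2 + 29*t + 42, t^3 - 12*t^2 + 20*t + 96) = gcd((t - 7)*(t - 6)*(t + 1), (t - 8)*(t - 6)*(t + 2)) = t - 6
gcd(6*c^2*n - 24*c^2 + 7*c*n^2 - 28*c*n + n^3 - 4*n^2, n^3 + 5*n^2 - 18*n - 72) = n - 4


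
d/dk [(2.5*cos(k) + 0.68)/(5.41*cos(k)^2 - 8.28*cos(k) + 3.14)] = (13.525*cos(k)^2 + 7.3576*cos(k) - 13.4804)*sin(k)/(29.2681*cos(k)^4 - 89.5896*cos(k)^3 + 102.5332*cos(k)^2 - 51.9984*cos(k) + 9.8596)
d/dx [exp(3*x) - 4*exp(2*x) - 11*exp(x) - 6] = (3*exp(2*x) - 8*exp(x) - 11)*exp(x)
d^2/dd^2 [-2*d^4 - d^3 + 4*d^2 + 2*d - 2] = -24*d^2 - 6*d + 8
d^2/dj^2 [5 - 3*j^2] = -6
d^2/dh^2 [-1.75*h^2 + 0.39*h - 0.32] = -3.50000000000000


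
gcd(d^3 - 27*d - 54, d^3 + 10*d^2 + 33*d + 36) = d^2 + 6*d + 9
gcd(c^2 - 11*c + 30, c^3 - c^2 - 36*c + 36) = c - 6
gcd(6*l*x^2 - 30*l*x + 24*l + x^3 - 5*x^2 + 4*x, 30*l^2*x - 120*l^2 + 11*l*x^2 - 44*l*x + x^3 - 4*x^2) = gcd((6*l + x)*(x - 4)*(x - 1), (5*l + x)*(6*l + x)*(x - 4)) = 6*l*x - 24*l + x^2 - 4*x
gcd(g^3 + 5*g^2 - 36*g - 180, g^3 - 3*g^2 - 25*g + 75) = g + 5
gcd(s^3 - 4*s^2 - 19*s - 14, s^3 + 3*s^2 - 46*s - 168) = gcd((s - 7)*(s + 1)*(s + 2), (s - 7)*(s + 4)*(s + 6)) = s - 7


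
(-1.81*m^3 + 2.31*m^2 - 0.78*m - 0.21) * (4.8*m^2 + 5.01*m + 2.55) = -8.688*m^5 + 2.0199*m^4 + 3.2136*m^3 + 0.974699999999999*m^2 - 3.0411*m - 0.5355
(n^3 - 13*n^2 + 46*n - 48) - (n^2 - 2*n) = n^3 - 14*n^2 + 48*n - 48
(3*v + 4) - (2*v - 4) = v + 8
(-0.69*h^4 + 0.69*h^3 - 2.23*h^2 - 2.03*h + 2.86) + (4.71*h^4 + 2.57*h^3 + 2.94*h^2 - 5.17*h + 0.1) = 4.02*h^4 + 3.26*h^3 + 0.71*h^2 - 7.2*h + 2.96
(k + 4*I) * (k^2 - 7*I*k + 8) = k^3 - 3*I*k^2 + 36*k + 32*I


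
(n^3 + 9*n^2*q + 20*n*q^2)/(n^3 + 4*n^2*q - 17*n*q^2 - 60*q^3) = n*(-n - 4*q)/(-n^2 + n*q + 12*q^2)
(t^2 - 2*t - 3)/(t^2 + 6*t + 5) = (t - 3)/(t + 5)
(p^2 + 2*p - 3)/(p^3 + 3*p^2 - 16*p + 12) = (p + 3)/(p^2 + 4*p - 12)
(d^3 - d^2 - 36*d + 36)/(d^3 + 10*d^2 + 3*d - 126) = (d^2 - 7*d + 6)/(d^2 + 4*d - 21)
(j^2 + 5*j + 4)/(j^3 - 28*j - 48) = (j + 1)/(j^2 - 4*j - 12)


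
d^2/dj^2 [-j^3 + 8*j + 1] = -6*j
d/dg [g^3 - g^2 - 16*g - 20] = 3*g^2 - 2*g - 16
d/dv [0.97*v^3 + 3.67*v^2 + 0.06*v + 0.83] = 2.91*v^2 + 7.34*v + 0.06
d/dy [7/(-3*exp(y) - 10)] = 21*exp(y)/(3*exp(y) + 10)^2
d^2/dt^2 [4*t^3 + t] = 24*t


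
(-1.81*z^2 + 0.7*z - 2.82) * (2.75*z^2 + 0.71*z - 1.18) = -4.9775*z^4 + 0.6399*z^3 - 5.1222*z^2 - 2.8282*z + 3.3276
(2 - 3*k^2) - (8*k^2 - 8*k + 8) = -11*k^2 + 8*k - 6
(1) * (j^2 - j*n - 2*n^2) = j^2 - j*n - 2*n^2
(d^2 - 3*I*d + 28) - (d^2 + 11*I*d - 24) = -14*I*d + 52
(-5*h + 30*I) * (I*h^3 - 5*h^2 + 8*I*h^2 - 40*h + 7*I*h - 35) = -5*I*h^4 - 5*h^3 - 40*I*h^3 - 40*h^2 - 185*I*h^2 - 35*h - 1200*I*h - 1050*I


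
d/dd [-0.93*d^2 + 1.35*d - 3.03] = 1.35 - 1.86*d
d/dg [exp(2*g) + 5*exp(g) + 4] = (2*exp(g) + 5)*exp(g)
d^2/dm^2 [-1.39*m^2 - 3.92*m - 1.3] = -2.78000000000000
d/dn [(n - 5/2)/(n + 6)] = 17/(2*(n + 6)^2)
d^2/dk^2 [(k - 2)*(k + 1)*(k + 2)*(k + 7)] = 12*k^2 + 48*k + 6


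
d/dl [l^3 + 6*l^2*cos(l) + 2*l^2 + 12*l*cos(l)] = -6*l^2*sin(l) + 3*l^2 + 12*sqrt(2)*l*cos(l + pi/4) + 4*l + 12*cos(l)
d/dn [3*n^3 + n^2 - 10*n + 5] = 9*n^2 + 2*n - 10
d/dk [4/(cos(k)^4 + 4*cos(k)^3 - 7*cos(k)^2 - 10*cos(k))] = 8*(2*cos(k)^3 + 6*cos(k)^2 - 7*cos(k) - 5)*sin(k)/((cos(k)^3 + 4*cos(k)^2 - 7*cos(k) - 10)^2*cos(k)^2)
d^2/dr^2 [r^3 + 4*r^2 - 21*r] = 6*r + 8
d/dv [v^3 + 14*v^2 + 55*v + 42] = 3*v^2 + 28*v + 55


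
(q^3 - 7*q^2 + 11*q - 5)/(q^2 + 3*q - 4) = (q^2 - 6*q + 5)/(q + 4)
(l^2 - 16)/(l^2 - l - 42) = (16 - l^2)/(-l^2 + l + 42)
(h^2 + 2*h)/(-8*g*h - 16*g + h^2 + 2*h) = -h/(8*g - h)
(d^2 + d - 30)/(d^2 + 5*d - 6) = (d - 5)/(d - 1)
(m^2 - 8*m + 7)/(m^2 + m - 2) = (m - 7)/(m + 2)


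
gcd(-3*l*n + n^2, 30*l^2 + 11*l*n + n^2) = 1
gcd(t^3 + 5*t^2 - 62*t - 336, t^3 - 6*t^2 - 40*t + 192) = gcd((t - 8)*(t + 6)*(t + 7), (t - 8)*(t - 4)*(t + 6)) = t^2 - 2*t - 48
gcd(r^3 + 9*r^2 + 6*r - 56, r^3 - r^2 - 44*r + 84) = r^2 + 5*r - 14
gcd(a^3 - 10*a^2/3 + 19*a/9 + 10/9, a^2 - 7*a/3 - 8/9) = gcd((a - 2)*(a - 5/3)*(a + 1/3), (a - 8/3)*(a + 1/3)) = a + 1/3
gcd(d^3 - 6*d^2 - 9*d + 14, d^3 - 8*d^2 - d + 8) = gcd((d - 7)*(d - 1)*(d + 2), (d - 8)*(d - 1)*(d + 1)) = d - 1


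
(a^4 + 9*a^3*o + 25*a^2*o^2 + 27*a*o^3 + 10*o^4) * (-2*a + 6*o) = -2*a^5 - 12*a^4*o + 4*a^3*o^2 + 96*a^2*o^3 + 142*a*o^4 + 60*o^5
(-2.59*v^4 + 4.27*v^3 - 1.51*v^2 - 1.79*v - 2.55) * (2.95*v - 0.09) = -7.6405*v^5 + 12.8296*v^4 - 4.8388*v^3 - 5.1446*v^2 - 7.3614*v + 0.2295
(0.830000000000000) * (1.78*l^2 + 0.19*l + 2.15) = 1.4774*l^2 + 0.1577*l + 1.7845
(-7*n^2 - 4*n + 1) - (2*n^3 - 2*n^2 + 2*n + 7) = -2*n^3 - 5*n^2 - 6*n - 6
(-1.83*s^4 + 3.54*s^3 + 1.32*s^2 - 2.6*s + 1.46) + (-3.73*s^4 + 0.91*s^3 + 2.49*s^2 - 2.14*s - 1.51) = -5.56*s^4 + 4.45*s^3 + 3.81*s^2 - 4.74*s - 0.05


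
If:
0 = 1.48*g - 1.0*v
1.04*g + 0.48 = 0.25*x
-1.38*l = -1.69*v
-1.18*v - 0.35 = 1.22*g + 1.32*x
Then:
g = -0.34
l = -0.62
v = -0.50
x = 0.50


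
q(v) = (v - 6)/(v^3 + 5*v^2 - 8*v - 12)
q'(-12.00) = 0.01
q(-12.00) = 0.02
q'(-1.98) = -0.46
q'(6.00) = 0.00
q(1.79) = 0.92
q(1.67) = 0.64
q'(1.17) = 0.15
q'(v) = (v - 6)*(-3*v^2 - 10*v + 8)/(v^3 + 5*v^2 - 8*v - 12)^2 + 1/(v^3 + 5*v^2 - 8*v - 12) = (v^3 + 5*v^2 - 8*v - (v - 6)*(3*v^2 + 10*v - 8) - 12)/(v^3 + 5*v^2 - 8*v - 12)^2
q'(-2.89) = -0.09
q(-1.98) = -0.51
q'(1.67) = 1.47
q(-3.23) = -0.29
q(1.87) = 1.41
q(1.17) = 0.37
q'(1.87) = 9.81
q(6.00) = 0.00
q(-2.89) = -0.31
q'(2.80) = 0.23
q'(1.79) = 3.72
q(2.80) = -0.12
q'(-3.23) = -0.05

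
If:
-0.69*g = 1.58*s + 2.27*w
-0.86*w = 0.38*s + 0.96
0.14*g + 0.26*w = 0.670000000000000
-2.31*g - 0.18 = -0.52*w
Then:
No Solution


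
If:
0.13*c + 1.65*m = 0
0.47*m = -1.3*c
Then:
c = 0.00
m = 0.00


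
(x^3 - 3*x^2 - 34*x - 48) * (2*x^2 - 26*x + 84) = 2*x^5 - 32*x^4 + 94*x^3 + 536*x^2 - 1608*x - 4032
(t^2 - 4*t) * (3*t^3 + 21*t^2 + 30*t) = 3*t^5 + 9*t^4 - 54*t^3 - 120*t^2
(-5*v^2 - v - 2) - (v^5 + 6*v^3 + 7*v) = -v^5 - 6*v^3 - 5*v^2 - 8*v - 2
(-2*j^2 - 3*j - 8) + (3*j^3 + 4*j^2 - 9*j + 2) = 3*j^3 + 2*j^2 - 12*j - 6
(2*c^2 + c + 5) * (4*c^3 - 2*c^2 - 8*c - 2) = 8*c^5 + 2*c^3 - 22*c^2 - 42*c - 10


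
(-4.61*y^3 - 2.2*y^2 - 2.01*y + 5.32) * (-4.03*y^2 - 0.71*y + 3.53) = 18.5783*y^5 + 12.1391*y^4 - 6.611*y^3 - 27.7785*y^2 - 10.8725*y + 18.7796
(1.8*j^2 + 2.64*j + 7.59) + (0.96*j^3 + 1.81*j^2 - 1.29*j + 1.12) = 0.96*j^3 + 3.61*j^2 + 1.35*j + 8.71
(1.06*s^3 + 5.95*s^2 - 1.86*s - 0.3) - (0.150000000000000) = 1.06*s^3 + 5.95*s^2 - 1.86*s - 0.45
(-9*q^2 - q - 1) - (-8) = -9*q^2 - q + 7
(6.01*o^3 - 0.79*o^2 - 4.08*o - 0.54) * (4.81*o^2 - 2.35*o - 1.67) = 28.9081*o^5 - 17.9234*o^4 - 27.805*o^3 + 8.3099*o^2 + 8.0826*o + 0.9018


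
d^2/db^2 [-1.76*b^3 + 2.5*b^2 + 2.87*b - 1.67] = 5.0 - 10.56*b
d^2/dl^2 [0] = 0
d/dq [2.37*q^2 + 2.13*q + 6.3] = 4.74*q + 2.13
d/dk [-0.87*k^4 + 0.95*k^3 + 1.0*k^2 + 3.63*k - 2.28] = -3.48*k^3 + 2.85*k^2 + 2.0*k + 3.63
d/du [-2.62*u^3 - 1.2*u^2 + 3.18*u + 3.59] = -7.86*u^2 - 2.4*u + 3.18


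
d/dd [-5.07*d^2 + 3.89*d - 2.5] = 3.89 - 10.14*d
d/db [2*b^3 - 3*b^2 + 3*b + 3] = 6*b^2 - 6*b + 3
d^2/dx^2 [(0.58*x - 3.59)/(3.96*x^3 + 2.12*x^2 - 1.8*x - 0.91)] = (54.571968*x^5 - 646.348032*x^4 - 468.738304*x^3 + 81.8088*x^2 + 11.288712*x - 39.014936)/(62.099136*x^9 + 99.734976*x^8 - 31.287168*x^7 - 123.9508*x^6 - 31.616352*x^5 + 47.255568*x^4 + 24.841188*x^3 - 3.578484*x^2 - 4.47174*x - 0.753571)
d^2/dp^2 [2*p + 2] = 0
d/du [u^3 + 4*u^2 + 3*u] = 3*u^2 + 8*u + 3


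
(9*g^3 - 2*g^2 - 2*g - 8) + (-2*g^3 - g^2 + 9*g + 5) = 7*g^3 - 3*g^2 + 7*g - 3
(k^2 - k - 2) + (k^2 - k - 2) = 2*k^2 - 2*k - 4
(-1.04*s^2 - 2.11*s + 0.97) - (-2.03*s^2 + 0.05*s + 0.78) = 0.99*s^2 - 2.16*s + 0.19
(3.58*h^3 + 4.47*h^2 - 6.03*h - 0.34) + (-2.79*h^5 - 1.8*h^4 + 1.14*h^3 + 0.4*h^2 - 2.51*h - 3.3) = -2.79*h^5 - 1.8*h^4 + 4.72*h^3 + 4.87*h^2 - 8.54*h - 3.64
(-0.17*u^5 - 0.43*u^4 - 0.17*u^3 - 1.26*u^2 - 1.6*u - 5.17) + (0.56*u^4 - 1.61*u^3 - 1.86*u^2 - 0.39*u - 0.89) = -0.17*u^5 + 0.13*u^4 - 1.78*u^3 - 3.12*u^2 - 1.99*u - 6.06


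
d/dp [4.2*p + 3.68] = 4.20000000000000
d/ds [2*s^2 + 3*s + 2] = 4*s + 3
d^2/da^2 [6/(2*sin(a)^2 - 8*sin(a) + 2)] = 6*(-2*sin(a)^4 + 6*sin(a)^3 - 3*sin(a)^2 - 14*sin(a) + 15)/(sin(a)^2 - 4*sin(a) + 1)^3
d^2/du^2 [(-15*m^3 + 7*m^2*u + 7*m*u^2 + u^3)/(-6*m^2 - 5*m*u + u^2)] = m^2*(-846*m^3 + 918*m^2*u + 342*m*u^2 + 146*u^3)/(-216*m^6 - 540*m^5*u - 342*m^4*u^2 + 55*m^3*u^3 + 57*m^2*u^4 - 15*m*u^5 + u^6)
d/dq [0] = 0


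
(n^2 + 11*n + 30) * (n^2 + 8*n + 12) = n^4 + 19*n^3 + 130*n^2 + 372*n + 360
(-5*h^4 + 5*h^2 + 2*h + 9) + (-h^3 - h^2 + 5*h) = -5*h^4 - h^3 + 4*h^2 + 7*h + 9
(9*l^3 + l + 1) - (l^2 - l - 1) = 9*l^3 - l^2 + 2*l + 2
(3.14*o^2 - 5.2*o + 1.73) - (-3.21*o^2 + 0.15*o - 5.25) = 6.35*o^2 - 5.35*o + 6.98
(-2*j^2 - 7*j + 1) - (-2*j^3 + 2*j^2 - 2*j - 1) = 2*j^3 - 4*j^2 - 5*j + 2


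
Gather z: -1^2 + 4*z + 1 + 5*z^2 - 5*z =5*z^2 - z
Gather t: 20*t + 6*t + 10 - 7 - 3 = 26*t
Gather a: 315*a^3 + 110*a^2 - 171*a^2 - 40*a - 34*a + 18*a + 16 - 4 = 315*a^3 - 61*a^2 - 56*a + 12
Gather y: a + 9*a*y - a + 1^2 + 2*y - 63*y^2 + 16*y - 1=-63*y^2 + y*(9*a + 18)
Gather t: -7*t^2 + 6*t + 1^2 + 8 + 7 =-7*t^2 + 6*t + 16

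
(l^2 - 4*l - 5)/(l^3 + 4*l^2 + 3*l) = (l - 5)/(l*(l + 3))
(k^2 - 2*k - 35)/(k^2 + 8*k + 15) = (k - 7)/(k + 3)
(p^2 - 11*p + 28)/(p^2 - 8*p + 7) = (p - 4)/(p - 1)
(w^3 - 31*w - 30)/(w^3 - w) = (w^2 - w - 30)/(w*(w - 1))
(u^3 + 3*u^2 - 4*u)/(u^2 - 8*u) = (u^2 + 3*u - 4)/(u - 8)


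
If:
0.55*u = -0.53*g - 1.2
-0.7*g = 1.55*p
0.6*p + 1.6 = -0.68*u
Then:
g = 0.13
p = -0.06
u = -2.30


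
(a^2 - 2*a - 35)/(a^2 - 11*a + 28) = (a + 5)/(a - 4)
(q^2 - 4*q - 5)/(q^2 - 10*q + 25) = (q + 1)/(q - 5)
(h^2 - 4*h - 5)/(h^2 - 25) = (h + 1)/(h + 5)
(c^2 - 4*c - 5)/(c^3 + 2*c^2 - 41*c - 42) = (c - 5)/(c^2 + c - 42)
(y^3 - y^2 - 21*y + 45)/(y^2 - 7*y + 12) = (y^2 + 2*y - 15)/(y - 4)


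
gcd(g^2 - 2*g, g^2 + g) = g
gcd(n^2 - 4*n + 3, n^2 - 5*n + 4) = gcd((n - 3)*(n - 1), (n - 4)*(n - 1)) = n - 1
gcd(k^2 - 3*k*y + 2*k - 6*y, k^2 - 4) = k + 2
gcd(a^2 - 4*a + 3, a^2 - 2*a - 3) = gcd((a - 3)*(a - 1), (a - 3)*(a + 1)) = a - 3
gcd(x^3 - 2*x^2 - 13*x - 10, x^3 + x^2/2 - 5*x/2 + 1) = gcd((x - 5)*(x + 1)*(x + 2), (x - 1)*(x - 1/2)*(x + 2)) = x + 2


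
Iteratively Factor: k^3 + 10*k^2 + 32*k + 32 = (k + 4)*(k^2 + 6*k + 8) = (k + 4)^2*(k + 2)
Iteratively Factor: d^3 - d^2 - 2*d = (d + 1)*(d^2 - 2*d) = (d - 2)*(d + 1)*(d)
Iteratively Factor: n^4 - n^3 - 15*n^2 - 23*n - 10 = (n + 1)*(n^3 - 2*n^2 - 13*n - 10) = (n + 1)^2*(n^2 - 3*n - 10) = (n + 1)^2*(n + 2)*(n - 5)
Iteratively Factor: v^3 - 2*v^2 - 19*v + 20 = (v - 5)*(v^2 + 3*v - 4) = (v - 5)*(v - 1)*(v + 4)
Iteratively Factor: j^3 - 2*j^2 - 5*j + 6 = (j - 3)*(j^2 + j - 2) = (j - 3)*(j - 1)*(j + 2)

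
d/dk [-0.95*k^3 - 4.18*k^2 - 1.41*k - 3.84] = -2.85*k^2 - 8.36*k - 1.41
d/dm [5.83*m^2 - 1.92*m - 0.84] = 11.66*m - 1.92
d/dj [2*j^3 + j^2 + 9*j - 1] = 6*j^2 + 2*j + 9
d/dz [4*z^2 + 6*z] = 8*z + 6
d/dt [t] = 1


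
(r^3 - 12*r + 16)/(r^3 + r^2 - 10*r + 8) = (r - 2)/(r - 1)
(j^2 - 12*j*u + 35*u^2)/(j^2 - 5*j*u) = (j - 7*u)/j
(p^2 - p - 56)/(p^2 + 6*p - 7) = (p - 8)/(p - 1)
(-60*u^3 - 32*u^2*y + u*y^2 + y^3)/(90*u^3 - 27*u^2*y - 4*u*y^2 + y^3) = (2*u + y)/(-3*u + y)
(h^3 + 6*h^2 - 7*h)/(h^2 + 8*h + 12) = h*(h^2 + 6*h - 7)/(h^2 + 8*h + 12)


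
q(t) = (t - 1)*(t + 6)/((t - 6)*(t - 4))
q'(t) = (t - 1)/((t - 6)*(t - 4)) + (t + 6)/((t - 6)*(t - 4)) - (t - 1)*(t + 6)/((t - 6)*(t - 4)^2) - (t - 1)*(t + 6)/((t - 6)^2*(t - 4)) = 15*(-t^2 + 4*t + 4)/(t^4 - 20*t^3 + 148*t^2 - 480*t + 576)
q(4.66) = -44.12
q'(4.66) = 17.73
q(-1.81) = -0.26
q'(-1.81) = -0.05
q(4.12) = -139.96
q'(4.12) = 1033.18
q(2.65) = 3.16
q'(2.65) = 5.56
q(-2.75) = -0.21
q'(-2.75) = -0.06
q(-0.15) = -0.26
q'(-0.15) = 0.08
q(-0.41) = -0.28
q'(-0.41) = 0.04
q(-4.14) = -0.12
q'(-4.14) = -0.07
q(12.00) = 4.12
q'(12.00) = -0.60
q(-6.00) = 0.00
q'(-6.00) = -0.06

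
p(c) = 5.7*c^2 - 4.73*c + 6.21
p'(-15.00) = -175.73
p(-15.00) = 1359.66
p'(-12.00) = -141.53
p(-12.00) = 883.77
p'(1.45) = 11.80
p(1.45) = 11.34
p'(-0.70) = -12.71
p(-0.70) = 12.31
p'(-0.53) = -10.77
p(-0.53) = 10.32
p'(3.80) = 38.59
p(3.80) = 70.54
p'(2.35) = 22.06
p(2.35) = 26.57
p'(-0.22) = -7.24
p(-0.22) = 7.53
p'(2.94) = 28.79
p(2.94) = 41.57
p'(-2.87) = -37.45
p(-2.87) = 66.74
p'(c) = 11.4*c - 4.73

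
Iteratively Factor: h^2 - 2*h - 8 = (h + 2)*(h - 4)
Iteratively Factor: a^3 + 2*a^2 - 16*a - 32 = (a + 2)*(a^2 - 16) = (a - 4)*(a + 2)*(a + 4)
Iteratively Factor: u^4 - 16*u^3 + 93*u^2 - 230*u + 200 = (u - 5)*(u^3 - 11*u^2 + 38*u - 40) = (u - 5)^2*(u^2 - 6*u + 8) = (u - 5)^2*(u - 2)*(u - 4)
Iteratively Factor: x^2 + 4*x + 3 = (x + 1)*(x + 3)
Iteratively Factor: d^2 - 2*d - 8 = (d - 4)*(d + 2)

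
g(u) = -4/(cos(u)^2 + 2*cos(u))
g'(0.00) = 0.00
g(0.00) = -1.33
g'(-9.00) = 0.30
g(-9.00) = 4.03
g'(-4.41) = -20.87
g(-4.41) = 7.89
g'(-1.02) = 5.95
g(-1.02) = -3.03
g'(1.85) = -24.67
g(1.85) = 8.42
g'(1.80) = -37.11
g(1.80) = 9.93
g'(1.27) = -21.40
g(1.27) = -5.88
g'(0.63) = -1.66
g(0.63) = -1.76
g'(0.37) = -0.75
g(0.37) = -1.46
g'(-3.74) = -0.83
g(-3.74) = 4.12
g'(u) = -4*(2*sin(u)*cos(u) + 2*sin(u))/(cos(u)^2 + 2*cos(u))^2 = -(8*sin(u)/cos(u)^2 + 8*tan(u))/(cos(u) + 2)^2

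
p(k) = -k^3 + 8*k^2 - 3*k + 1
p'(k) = -3*k^2 + 16*k - 3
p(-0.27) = 2.41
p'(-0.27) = -7.54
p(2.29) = 24.07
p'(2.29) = 17.91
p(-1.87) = 41.12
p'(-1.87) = -43.41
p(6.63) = 41.33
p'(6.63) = -28.79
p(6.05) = 54.22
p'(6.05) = -16.01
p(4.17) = 55.09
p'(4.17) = 11.55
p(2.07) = 20.20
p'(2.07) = 17.27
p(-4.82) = 313.30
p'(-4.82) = -149.82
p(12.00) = -611.00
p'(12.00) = -243.00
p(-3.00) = 109.00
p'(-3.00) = -78.00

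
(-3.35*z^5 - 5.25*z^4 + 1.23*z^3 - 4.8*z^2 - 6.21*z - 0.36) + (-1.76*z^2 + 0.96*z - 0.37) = -3.35*z^5 - 5.25*z^4 + 1.23*z^3 - 6.56*z^2 - 5.25*z - 0.73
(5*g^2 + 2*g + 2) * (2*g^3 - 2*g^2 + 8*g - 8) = 10*g^5 - 6*g^4 + 40*g^3 - 28*g^2 - 16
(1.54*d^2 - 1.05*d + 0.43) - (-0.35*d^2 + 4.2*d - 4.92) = 1.89*d^2 - 5.25*d + 5.35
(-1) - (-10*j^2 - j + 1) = 10*j^2 + j - 2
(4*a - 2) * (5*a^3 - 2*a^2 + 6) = 20*a^4 - 18*a^3 + 4*a^2 + 24*a - 12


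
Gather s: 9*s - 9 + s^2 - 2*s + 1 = s^2 + 7*s - 8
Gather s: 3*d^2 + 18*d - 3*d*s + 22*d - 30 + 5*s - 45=3*d^2 + 40*d + s*(5 - 3*d) - 75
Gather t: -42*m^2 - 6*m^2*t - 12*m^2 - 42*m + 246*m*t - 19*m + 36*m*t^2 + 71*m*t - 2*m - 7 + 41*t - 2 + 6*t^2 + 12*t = -54*m^2 - 63*m + t^2*(36*m + 6) + t*(-6*m^2 + 317*m + 53) - 9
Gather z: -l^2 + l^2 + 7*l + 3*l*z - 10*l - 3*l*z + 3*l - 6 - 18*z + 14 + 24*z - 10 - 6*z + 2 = 0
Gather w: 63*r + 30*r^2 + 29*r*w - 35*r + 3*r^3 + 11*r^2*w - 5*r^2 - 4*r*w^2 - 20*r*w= 3*r^3 + 25*r^2 - 4*r*w^2 + 28*r + w*(11*r^2 + 9*r)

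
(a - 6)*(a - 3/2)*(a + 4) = a^3 - 7*a^2/2 - 21*a + 36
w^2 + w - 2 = (w - 1)*(w + 2)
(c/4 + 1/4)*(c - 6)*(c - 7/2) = c^3/4 - 17*c^2/8 + 23*c/8 + 21/4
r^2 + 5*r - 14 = (r - 2)*(r + 7)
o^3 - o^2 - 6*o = o*(o - 3)*(o + 2)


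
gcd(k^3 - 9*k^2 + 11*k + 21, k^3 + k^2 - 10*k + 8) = 1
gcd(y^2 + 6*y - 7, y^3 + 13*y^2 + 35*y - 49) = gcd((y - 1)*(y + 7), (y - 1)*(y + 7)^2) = y^2 + 6*y - 7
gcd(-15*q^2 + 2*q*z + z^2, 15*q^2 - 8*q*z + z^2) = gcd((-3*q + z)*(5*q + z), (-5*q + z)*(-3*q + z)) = -3*q + z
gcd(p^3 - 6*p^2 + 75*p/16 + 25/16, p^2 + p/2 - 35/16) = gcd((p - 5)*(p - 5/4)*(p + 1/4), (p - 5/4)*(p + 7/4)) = p - 5/4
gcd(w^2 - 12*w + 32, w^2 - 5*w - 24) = w - 8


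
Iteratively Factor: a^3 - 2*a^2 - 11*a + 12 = (a + 3)*(a^2 - 5*a + 4) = (a - 1)*(a + 3)*(a - 4)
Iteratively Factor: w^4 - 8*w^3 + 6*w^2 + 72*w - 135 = (w + 3)*(w^3 - 11*w^2 + 39*w - 45) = (w - 3)*(w + 3)*(w^2 - 8*w + 15) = (w - 5)*(w - 3)*(w + 3)*(w - 3)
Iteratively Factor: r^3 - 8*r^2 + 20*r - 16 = (r - 2)*(r^2 - 6*r + 8) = (r - 4)*(r - 2)*(r - 2)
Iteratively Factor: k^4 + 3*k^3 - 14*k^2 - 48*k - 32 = (k + 1)*(k^3 + 2*k^2 - 16*k - 32) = (k + 1)*(k + 4)*(k^2 - 2*k - 8) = (k + 1)*(k + 2)*(k + 4)*(k - 4)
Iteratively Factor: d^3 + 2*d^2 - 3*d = (d - 1)*(d^2 + 3*d) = d*(d - 1)*(d + 3)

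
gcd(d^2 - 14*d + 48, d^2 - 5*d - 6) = d - 6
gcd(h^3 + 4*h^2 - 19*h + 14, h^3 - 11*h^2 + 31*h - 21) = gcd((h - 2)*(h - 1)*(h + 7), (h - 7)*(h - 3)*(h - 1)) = h - 1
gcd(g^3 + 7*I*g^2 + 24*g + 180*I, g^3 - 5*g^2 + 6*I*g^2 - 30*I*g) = g + 6*I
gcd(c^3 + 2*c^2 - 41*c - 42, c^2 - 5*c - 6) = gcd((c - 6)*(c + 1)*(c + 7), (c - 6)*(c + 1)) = c^2 - 5*c - 6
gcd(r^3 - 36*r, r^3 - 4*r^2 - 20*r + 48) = r - 6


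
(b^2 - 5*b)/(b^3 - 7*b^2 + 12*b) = (b - 5)/(b^2 - 7*b + 12)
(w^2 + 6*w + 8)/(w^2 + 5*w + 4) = (w + 2)/(w + 1)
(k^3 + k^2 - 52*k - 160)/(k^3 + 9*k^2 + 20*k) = (k - 8)/k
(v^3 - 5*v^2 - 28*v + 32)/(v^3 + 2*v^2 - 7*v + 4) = (v - 8)/(v - 1)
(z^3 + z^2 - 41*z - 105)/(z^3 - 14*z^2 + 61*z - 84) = (z^2 + 8*z + 15)/(z^2 - 7*z + 12)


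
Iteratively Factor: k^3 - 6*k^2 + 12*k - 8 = (k - 2)*(k^2 - 4*k + 4) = (k - 2)^2*(k - 2)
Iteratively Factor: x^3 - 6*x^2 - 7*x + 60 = (x - 5)*(x^2 - x - 12) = (x - 5)*(x - 4)*(x + 3)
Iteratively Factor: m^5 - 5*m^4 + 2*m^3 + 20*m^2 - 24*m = (m + 2)*(m^4 - 7*m^3 + 16*m^2 - 12*m) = (m - 2)*(m + 2)*(m^3 - 5*m^2 + 6*m) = m*(m - 2)*(m + 2)*(m^2 - 5*m + 6) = m*(m - 2)^2*(m + 2)*(m - 3)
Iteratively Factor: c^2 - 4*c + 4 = (c - 2)*(c - 2)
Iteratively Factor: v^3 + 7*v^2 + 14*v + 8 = (v + 1)*(v^2 + 6*v + 8) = (v + 1)*(v + 4)*(v + 2)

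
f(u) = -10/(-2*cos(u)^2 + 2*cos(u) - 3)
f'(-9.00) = 0.55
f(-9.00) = 1.54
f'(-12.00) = 0.99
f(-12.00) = 3.65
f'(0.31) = 0.65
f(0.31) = 3.44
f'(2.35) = -1.18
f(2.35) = 1.85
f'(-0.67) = -1.00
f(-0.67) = 3.76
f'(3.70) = 0.76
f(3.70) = 1.63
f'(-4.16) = -1.65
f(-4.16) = 2.17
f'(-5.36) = 0.52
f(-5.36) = 3.97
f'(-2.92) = 0.28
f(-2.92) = 1.46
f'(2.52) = -0.86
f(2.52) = 1.68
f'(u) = -10*(-4*sin(u)*cos(u) + 2*sin(u))/(-2*cos(u)^2 + 2*cos(u) - 3)^2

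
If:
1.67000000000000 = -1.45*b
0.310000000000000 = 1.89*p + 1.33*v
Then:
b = -1.15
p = 0.164021164021164 - 0.703703703703704*v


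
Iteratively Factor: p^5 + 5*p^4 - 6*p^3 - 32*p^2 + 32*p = (p + 4)*(p^4 + p^3 - 10*p^2 + 8*p) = (p - 2)*(p + 4)*(p^3 + 3*p^2 - 4*p) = (p - 2)*(p - 1)*(p + 4)*(p^2 + 4*p) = (p - 2)*(p - 1)*(p + 4)^2*(p)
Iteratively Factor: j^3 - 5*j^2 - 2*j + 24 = (j + 2)*(j^2 - 7*j + 12) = (j - 4)*(j + 2)*(j - 3)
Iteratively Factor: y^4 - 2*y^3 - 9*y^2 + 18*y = (y - 3)*(y^3 + y^2 - 6*y) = y*(y - 3)*(y^2 + y - 6) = y*(y - 3)*(y + 3)*(y - 2)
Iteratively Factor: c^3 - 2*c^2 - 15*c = (c - 5)*(c^2 + 3*c) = c*(c - 5)*(c + 3)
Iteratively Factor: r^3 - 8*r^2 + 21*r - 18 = (r - 2)*(r^2 - 6*r + 9) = (r - 3)*(r - 2)*(r - 3)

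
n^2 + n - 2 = (n - 1)*(n + 2)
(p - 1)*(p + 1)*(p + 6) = p^3 + 6*p^2 - p - 6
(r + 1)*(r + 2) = r^2 + 3*r + 2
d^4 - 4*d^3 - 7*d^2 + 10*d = d*(d - 5)*(d - 1)*(d + 2)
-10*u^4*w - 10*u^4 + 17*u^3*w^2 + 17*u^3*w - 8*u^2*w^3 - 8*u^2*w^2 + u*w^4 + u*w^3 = (-5*u + w)*(-2*u + w)*(-u + w)*(u*w + u)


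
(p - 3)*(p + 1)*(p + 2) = p^3 - 7*p - 6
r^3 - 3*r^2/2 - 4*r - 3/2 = (r - 3)*(r + 1/2)*(r + 1)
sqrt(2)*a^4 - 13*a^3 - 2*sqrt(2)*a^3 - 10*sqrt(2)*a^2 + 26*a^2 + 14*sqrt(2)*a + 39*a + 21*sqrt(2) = (a - 3)*(a + 1)*(a - 7*sqrt(2))*(sqrt(2)*a + 1)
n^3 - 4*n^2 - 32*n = n*(n - 8)*(n + 4)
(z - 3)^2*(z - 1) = z^3 - 7*z^2 + 15*z - 9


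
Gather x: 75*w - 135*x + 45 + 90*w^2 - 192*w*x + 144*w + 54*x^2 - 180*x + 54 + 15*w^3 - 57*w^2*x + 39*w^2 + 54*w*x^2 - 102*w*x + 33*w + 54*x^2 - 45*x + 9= 15*w^3 + 129*w^2 + 252*w + x^2*(54*w + 108) + x*(-57*w^2 - 294*w - 360) + 108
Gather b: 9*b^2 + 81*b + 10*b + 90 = 9*b^2 + 91*b + 90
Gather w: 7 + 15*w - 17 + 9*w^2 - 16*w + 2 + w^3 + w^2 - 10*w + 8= w^3 + 10*w^2 - 11*w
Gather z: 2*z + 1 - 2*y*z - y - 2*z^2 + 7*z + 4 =-y - 2*z^2 + z*(9 - 2*y) + 5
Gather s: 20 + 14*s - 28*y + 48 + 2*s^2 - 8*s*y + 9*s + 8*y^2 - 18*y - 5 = 2*s^2 + s*(23 - 8*y) + 8*y^2 - 46*y + 63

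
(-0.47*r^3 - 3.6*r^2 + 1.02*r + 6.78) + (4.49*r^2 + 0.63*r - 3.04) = -0.47*r^3 + 0.89*r^2 + 1.65*r + 3.74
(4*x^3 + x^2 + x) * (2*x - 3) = 8*x^4 - 10*x^3 - x^2 - 3*x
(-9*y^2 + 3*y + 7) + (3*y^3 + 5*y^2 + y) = 3*y^3 - 4*y^2 + 4*y + 7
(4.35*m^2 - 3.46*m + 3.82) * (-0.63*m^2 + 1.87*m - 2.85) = -2.7405*m^4 + 10.3143*m^3 - 21.2743*m^2 + 17.0044*m - 10.887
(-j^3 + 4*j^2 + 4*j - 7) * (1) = -j^3 + 4*j^2 + 4*j - 7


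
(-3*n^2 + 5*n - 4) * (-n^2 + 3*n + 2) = 3*n^4 - 14*n^3 + 13*n^2 - 2*n - 8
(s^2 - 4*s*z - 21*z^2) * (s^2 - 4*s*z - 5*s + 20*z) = s^4 - 8*s^3*z - 5*s^3 - 5*s^2*z^2 + 40*s^2*z + 84*s*z^3 + 25*s*z^2 - 420*z^3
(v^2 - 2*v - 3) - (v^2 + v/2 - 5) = 2 - 5*v/2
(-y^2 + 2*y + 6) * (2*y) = -2*y^3 + 4*y^2 + 12*y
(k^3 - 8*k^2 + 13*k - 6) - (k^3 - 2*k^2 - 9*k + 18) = -6*k^2 + 22*k - 24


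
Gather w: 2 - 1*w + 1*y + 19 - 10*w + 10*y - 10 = -11*w + 11*y + 11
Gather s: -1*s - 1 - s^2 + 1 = -s^2 - s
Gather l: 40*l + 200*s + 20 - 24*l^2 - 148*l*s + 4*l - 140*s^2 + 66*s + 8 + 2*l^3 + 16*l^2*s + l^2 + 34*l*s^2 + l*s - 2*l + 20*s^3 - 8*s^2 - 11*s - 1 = 2*l^3 + l^2*(16*s - 23) + l*(34*s^2 - 147*s + 42) + 20*s^3 - 148*s^2 + 255*s + 27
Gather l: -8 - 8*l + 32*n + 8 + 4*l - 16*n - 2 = -4*l + 16*n - 2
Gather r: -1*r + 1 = 1 - r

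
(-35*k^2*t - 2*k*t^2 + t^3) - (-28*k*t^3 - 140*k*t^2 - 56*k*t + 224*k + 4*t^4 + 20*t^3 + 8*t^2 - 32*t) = -35*k^2*t + 28*k*t^3 + 138*k*t^2 + 56*k*t - 224*k - 4*t^4 - 19*t^3 - 8*t^2 + 32*t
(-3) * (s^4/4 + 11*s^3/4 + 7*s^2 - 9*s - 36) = -3*s^4/4 - 33*s^3/4 - 21*s^2 + 27*s + 108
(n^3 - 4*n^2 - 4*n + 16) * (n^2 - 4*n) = n^5 - 8*n^4 + 12*n^3 + 32*n^2 - 64*n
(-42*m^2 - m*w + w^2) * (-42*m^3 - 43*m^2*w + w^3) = 1764*m^5 + 1848*m^4*w + m^3*w^2 - 85*m^2*w^3 - m*w^4 + w^5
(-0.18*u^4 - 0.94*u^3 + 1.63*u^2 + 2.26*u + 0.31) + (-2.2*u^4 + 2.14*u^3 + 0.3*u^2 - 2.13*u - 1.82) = -2.38*u^4 + 1.2*u^3 + 1.93*u^2 + 0.13*u - 1.51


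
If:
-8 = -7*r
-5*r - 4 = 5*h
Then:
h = -68/35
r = 8/7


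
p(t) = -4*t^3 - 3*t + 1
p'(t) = -12*t^2 - 3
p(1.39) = -13.91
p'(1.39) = -26.19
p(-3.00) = 118.00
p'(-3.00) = -111.00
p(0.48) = -0.88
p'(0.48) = -5.76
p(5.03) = -523.14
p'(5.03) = -306.61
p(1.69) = -23.38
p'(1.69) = -37.27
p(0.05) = 0.85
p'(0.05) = -3.03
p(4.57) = -394.49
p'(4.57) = -253.62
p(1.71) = -24.13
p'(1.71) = -38.09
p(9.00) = -2942.00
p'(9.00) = -975.00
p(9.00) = -2942.00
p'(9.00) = -975.00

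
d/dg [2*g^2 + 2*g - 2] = 4*g + 2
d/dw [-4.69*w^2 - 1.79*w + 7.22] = -9.38*w - 1.79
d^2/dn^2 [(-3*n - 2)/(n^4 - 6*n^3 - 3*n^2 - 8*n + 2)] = 2*(4*(3*n + 2)*(-2*n^3 + 9*n^2 + 3*n + 4)^2 + 3*(4*n^3 - 18*n^2 - 6*n - (3*n + 2)*(-2*n^2 + 6*n + 1) - 8)*(-n^4 + 6*n^3 + 3*n^2 + 8*n - 2))/(-n^4 + 6*n^3 + 3*n^2 + 8*n - 2)^3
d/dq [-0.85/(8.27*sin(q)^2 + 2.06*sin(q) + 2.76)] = (14.059*sin(q) + 1.751)*cos(q)/(8.27*sin(q)^2 + 2.06*sin(q) + 2.76)^2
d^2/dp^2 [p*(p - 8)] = 2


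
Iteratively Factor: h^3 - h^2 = (h)*(h^2 - h) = h*(h - 1)*(h)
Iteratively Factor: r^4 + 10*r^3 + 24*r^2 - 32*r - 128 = (r + 4)*(r^3 + 6*r^2 - 32) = (r + 4)^2*(r^2 + 2*r - 8) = (r - 2)*(r + 4)^2*(r + 4)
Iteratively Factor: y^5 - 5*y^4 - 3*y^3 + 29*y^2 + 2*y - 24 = (y + 2)*(y^4 - 7*y^3 + 11*y^2 + 7*y - 12) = (y - 3)*(y + 2)*(y^3 - 4*y^2 - y + 4) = (y - 3)*(y + 1)*(y + 2)*(y^2 - 5*y + 4) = (y - 3)*(y - 1)*(y + 1)*(y + 2)*(y - 4)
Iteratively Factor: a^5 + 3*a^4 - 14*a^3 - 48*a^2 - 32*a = (a + 4)*(a^4 - a^3 - 10*a^2 - 8*a) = (a + 2)*(a + 4)*(a^3 - 3*a^2 - 4*a) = (a - 4)*(a + 2)*(a + 4)*(a^2 + a) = a*(a - 4)*(a + 2)*(a + 4)*(a + 1)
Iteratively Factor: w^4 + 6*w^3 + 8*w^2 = (w + 2)*(w^3 + 4*w^2) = (w + 2)*(w + 4)*(w^2) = w*(w + 2)*(w + 4)*(w)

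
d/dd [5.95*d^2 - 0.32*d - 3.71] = 11.9*d - 0.32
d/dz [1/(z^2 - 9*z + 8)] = (9 - 2*z)/(z^2 - 9*z + 8)^2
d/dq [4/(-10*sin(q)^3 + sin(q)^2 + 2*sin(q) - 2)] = 8*(15*sin(q)^2 - sin(q) - 1)*cos(q)/(10*sin(q)^3 - sin(q)^2 - 2*sin(q) + 2)^2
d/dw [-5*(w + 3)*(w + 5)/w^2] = 10*(4*w + 15)/w^3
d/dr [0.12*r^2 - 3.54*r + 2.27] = 0.24*r - 3.54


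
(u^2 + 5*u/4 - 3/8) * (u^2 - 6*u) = u^4 - 19*u^3/4 - 63*u^2/8 + 9*u/4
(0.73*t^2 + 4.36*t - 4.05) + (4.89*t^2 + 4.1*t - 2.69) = 5.62*t^2 + 8.46*t - 6.74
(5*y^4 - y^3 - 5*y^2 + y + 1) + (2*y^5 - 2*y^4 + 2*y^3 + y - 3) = 2*y^5 + 3*y^4 + y^3 - 5*y^2 + 2*y - 2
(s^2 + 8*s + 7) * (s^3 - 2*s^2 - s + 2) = s^5 + 6*s^4 - 10*s^3 - 20*s^2 + 9*s + 14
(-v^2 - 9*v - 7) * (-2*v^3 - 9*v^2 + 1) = 2*v^5 + 27*v^4 + 95*v^3 + 62*v^2 - 9*v - 7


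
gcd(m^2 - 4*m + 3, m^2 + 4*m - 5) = m - 1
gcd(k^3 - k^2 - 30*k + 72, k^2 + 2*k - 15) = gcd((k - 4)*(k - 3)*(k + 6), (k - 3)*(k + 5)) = k - 3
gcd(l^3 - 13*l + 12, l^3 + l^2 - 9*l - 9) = l - 3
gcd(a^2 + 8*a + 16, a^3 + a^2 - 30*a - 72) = a + 4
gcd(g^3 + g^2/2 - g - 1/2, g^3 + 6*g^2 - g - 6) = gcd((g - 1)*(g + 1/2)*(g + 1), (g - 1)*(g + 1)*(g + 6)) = g^2 - 1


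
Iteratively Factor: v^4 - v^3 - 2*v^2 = (v)*(v^3 - v^2 - 2*v) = v*(v + 1)*(v^2 - 2*v) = v^2*(v + 1)*(v - 2)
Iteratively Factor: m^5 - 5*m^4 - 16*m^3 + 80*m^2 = (m + 4)*(m^4 - 9*m^3 + 20*m^2) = (m - 5)*(m + 4)*(m^3 - 4*m^2) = m*(m - 5)*(m + 4)*(m^2 - 4*m) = m*(m - 5)*(m - 4)*(m + 4)*(m)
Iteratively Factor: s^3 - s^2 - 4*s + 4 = (s - 1)*(s^2 - 4) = (s - 1)*(s + 2)*(s - 2)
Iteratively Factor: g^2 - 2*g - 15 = (g + 3)*(g - 5)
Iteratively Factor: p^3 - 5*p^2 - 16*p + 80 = (p - 5)*(p^2 - 16) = (p - 5)*(p + 4)*(p - 4)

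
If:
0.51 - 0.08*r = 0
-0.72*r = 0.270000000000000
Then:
No Solution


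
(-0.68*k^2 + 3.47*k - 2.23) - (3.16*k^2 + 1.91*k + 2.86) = -3.84*k^2 + 1.56*k - 5.09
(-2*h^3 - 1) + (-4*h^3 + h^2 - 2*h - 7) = -6*h^3 + h^2 - 2*h - 8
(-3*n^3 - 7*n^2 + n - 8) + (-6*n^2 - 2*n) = -3*n^3 - 13*n^2 - n - 8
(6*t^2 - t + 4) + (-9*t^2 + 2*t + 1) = -3*t^2 + t + 5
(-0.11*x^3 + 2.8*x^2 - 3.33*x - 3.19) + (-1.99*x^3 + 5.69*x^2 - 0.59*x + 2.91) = -2.1*x^3 + 8.49*x^2 - 3.92*x - 0.28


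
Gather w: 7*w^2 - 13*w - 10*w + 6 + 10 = 7*w^2 - 23*w + 16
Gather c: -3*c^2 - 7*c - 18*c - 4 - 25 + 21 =-3*c^2 - 25*c - 8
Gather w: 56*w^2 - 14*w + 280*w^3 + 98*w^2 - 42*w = 280*w^3 + 154*w^2 - 56*w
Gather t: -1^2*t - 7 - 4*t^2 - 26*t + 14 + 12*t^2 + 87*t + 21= 8*t^2 + 60*t + 28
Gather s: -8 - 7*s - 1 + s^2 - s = s^2 - 8*s - 9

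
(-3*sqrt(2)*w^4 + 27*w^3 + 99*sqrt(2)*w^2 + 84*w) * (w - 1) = -3*sqrt(2)*w^5 + 3*sqrt(2)*w^4 + 27*w^4 - 27*w^3 + 99*sqrt(2)*w^3 - 99*sqrt(2)*w^2 + 84*w^2 - 84*w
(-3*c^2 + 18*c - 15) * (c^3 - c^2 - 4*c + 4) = -3*c^5 + 21*c^4 - 21*c^3 - 69*c^2 + 132*c - 60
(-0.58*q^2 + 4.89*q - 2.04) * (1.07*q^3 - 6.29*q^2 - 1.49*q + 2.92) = -0.6206*q^5 + 8.8805*q^4 - 32.0767*q^3 + 3.8519*q^2 + 17.3184*q - 5.9568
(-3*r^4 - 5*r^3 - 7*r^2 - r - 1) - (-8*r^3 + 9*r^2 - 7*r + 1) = -3*r^4 + 3*r^3 - 16*r^2 + 6*r - 2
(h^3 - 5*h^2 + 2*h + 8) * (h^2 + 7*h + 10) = h^5 + 2*h^4 - 23*h^3 - 28*h^2 + 76*h + 80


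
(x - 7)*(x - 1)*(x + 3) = x^3 - 5*x^2 - 17*x + 21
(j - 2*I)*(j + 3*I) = j^2 + I*j + 6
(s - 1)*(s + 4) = s^2 + 3*s - 4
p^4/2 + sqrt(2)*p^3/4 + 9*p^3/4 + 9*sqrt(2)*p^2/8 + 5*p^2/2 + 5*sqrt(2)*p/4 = p*(p/2 + 1)*(p + 5/2)*(p + sqrt(2)/2)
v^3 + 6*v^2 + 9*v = v*(v + 3)^2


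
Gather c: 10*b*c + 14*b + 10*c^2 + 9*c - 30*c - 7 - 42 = 14*b + 10*c^2 + c*(10*b - 21) - 49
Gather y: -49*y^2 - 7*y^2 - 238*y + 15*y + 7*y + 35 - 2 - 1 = -56*y^2 - 216*y + 32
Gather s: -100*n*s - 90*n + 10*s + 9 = -90*n + s*(10 - 100*n) + 9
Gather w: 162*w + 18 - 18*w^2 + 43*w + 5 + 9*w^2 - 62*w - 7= -9*w^2 + 143*w + 16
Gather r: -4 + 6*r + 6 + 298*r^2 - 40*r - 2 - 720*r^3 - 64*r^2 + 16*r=-720*r^3 + 234*r^2 - 18*r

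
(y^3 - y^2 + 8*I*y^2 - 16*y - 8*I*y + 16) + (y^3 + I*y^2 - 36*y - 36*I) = 2*y^3 - y^2 + 9*I*y^2 - 52*y - 8*I*y + 16 - 36*I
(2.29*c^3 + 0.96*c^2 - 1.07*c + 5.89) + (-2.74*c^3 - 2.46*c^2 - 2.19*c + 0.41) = -0.45*c^3 - 1.5*c^2 - 3.26*c + 6.3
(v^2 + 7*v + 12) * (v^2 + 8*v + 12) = v^4 + 15*v^3 + 80*v^2 + 180*v + 144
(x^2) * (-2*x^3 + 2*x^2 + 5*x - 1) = -2*x^5 + 2*x^4 + 5*x^3 - x^2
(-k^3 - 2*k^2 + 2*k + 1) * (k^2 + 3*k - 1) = -k^5 - 5*k^4 - 3*k^3 + 9*k^2 + k - 1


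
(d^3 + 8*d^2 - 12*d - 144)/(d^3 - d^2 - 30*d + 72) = (d + 6)/(d - 3)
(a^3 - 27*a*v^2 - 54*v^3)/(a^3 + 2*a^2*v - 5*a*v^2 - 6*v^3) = (-a^2 + 3*a*v + 18*v^2)/(-a^2 + a*v + 2*v^2)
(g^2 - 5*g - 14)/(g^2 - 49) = (g + 2)/(g + 7)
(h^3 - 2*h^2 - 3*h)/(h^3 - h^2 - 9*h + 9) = h*(h + 1)/(h^2 + 2*h - 3)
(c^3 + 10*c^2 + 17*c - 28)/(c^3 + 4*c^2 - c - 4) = (c + 7)/(c + 1)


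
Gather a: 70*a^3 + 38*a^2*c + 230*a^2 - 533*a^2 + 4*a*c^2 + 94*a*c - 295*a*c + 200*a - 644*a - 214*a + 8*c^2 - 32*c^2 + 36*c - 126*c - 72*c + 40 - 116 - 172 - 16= 70*a^3 + a^2*(38*c - 303) + a*(4*c^2 - 201*c - 658) - 24*c^2 - 162*c - 264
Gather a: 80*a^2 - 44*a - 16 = 80*a^2 - 44*a - 16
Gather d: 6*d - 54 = 6*d - 54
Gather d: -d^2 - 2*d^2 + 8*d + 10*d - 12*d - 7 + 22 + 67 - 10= -3*d^2 + 6*d + 72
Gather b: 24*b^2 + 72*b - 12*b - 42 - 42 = 24*b^2 + 60*b - 84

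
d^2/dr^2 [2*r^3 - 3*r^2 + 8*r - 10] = 12*r - 6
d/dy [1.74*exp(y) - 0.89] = 1.74*exp(y)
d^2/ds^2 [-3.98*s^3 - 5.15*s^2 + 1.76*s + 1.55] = -23.88*s - 10.3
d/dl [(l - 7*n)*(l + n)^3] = 4*(l - 5*n)*(l + n)^2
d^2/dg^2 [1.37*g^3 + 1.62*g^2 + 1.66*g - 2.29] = 8.22*g + 3.24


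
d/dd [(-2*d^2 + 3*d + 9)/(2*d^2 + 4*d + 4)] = (-7*d^2 - 26*d - 12)/(2*(d^4 + 4*d^3 + 8*d^2 + 8*d + 4))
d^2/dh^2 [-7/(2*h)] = -7/h^3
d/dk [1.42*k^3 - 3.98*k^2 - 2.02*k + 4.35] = 4.26*k^2 - 7.96*k - 2.02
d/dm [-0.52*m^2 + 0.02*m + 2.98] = 0.02 - 1.04*m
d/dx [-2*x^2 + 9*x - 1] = 9 - 4*x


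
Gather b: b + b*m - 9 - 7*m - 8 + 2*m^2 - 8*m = b*(m + 1) + 2*m^2 - 15*m - 17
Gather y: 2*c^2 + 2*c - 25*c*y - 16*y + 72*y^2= 2*c^2 + 2*c + 72*y^2 + y*(-25*c - 16)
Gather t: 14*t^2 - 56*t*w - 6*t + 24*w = 14*t^2 + t*(-56*w - 6) + 24*w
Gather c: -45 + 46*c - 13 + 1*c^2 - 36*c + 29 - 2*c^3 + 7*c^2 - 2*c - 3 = -2*c^3 + 8*c^2 + 8*c - 32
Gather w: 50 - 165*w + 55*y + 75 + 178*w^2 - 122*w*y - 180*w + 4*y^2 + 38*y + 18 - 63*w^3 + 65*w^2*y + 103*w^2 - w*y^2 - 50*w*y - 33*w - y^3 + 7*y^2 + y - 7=-63*w^3 + w^2*(65*y + 281) + w*(-y^2 - 172*y - 378) - y^3 + 11*y^2 + 94*y + 136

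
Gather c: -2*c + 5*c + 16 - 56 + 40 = 3*c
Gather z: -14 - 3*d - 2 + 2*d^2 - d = 2*d^2 - 4*d - 16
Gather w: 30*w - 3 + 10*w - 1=40*w - 4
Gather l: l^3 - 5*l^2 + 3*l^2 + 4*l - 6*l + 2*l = l^3 - 2*l^2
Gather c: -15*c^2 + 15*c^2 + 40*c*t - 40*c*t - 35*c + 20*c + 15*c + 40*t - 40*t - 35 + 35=0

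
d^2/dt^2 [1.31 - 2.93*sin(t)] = 2.93*sin(t)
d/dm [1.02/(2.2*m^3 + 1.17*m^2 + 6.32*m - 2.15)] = (-6.732*m^2 - 2.3868*m - 6.4464)/(2.2*m^3 + 1.17*m^2 + 6.32*m - 2.15)^2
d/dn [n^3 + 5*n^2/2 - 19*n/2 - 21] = 3*n^2 + 5*n - 19/2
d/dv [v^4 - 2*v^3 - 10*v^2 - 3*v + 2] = 4*v^3 - 6*v^2 - 20*v - 3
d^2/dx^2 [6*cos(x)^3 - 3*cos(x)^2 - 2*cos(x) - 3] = -5*cos(x)/2 + 6*cos(2*x) - 27*cos(3*x)/2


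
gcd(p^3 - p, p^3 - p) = p^3 - p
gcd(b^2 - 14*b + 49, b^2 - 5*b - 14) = b - 7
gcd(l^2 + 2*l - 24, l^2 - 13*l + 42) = 1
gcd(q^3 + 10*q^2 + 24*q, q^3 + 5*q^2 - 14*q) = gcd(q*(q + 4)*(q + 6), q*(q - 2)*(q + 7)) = q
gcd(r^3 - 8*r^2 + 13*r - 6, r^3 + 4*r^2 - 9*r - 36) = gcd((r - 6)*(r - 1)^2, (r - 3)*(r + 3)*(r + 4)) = 1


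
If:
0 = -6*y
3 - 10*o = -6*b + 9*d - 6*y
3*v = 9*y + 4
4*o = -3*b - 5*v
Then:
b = -4*o/3 - 20/9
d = -2*o - 31/27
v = 4/3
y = 0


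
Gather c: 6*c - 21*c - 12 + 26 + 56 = 70 - 15*c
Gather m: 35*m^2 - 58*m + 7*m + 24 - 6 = 35*m^2 - 51*m + 18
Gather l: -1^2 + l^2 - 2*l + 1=l^2 - 2*l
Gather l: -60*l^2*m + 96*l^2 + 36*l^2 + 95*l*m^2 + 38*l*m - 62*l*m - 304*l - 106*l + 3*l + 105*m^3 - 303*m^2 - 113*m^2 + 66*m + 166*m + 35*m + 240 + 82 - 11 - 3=l^2*(132 - 60*m) + l*(95*m^2 - 24*m - 407) + 105*m^3 - 416*m^2 + 267*m + 308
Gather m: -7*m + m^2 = m^2 - 7*m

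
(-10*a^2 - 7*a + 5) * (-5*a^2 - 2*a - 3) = 50*a^4 + 55*a^3 + 19*a^2 + 11*a - 15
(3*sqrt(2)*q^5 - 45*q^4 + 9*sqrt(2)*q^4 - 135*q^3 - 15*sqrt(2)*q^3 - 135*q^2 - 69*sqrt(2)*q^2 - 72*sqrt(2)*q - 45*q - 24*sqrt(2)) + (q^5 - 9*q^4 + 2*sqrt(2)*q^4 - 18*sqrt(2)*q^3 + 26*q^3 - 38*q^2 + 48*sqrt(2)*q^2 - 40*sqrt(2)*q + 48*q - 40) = q^5 + 3*sqrt(2)*q^5 - 54*q^4 + 11*sqrt(2)*q^4 - 109*q^3 - 33*sqrt(2)*q^3 - 173*q^2 - 21*sqrt(2)*q^2 - 112*sqrt(2)*q + 3*q - 40 - 24*sqrt(2)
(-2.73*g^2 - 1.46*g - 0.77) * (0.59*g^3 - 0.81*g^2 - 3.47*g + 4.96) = -1.6107*g^5 + 1.3499*g^4 + 10.2014*g^3 - 7.8509*g^2 - 4.5697*g - 3.8192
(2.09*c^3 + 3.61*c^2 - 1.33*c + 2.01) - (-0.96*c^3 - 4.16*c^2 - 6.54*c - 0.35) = 3.05*c^3 + 7.77*c^2 + 5.21*c + 2.36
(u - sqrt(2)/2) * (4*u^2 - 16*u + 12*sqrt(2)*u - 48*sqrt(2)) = 4*u^3 - 16*u^2 + 10*sqrt(2)*u^2 - 40*sqrt(2)*u - 12*u + 48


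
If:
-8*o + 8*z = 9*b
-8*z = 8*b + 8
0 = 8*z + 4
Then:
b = -1/2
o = 1/16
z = -1/2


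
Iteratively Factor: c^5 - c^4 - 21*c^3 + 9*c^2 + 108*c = (c + 3)*(c^4 - 4*c^3 - 9*c^2 + 36*c) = c*(c + 3)*(c^3 - 4*c^2 - 9*c + 36) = c*(c + 3)^2*(c^2 - 7*c + 12) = c*(c - 3)*(c + 3)^2*(c - 4)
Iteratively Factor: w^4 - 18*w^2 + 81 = (w - 3)*(w^3 + 3*w^2 - 9*w - 27) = (w - 3)*(w + 3)*(w^2 - 9) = (w - 3)*(w + 3)^2*(w - 3)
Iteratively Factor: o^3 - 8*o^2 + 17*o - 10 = (o - 1)*(o^2 - 7*o + 10) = (o - 5)*(o - 1)*(o - 2)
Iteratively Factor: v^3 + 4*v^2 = (v)*(v^2 + 4*v) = v^2*(v + 4)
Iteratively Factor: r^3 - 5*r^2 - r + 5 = (r - 1)*(r^2 - 4*r - 5) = (r - 1)*(r + 1)*(r - 5)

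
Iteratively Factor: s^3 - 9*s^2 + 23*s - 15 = (s - 3)*(s^2 - 6*s + 5) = (s - 5)*(s - 3)*(s - 1)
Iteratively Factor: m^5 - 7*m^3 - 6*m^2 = (m + 1)*(m^4 - m^3 - 6*m^2) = (m - 3)*(m + 1)*(m^3 + 2*m^2) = m*(m - 3)*(m + 1)*(m^2 + 2*m) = m*(m - 3)*(m + 1)*(m + 2)*(m)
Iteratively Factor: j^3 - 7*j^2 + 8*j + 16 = (j - 4)*(j^2 - 3*j - 4) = (j - 4)*(j + 1)*(j - 4)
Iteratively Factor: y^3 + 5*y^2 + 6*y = (y + 3)*(y^2 + 2*y) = (y + 2)*(y + 3)*(y)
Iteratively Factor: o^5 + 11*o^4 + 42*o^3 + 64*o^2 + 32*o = (o)*(o^4 + 11*o^3 + 42*o^2 + 64*o + 32) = o*(o + 1)*(o^3 + 10*o^2 + 32*o + 32) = o*(o + 1)*(o + 4)*(o^2 + 6*o + 8) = o*(o + 1)*(o + 4)^2*(o + 2)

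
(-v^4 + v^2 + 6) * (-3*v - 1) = 3*v^5 + v^4 - 3*v^3 - v^2 - 18*v - 6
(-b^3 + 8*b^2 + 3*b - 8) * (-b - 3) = b^4 - 5*b^3 - 27*b^2 - b + 24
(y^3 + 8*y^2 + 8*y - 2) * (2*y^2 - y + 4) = 2*y^5 + 15*y^4 + 12*y^3 + 20*y^2 + 34*y - 8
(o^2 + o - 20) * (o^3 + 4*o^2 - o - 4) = o^5 + 5*o^4 - 17*o^3 - 85*o^2 + 16*o + 80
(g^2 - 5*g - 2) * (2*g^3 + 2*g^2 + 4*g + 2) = 2*g^5 - 8*g^4 - 10*g^3 - 22*g^2 - 18*g - 4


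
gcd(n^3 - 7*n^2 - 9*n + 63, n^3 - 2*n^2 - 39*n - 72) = n + 3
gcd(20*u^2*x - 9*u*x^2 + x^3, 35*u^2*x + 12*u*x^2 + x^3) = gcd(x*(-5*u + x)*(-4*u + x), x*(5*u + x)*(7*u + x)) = x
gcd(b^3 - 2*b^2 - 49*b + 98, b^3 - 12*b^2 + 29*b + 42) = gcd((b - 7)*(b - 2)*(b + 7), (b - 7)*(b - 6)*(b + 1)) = b - 7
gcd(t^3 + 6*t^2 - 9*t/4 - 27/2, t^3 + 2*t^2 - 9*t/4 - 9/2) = t^2 - 9/4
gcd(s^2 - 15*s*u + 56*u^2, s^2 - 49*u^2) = s - 7*u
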